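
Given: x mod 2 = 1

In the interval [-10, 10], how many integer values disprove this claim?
Counterexamples in [-10, 10]: {-10, -8, -6, -4, -2, 0, 2, 4, 6, 8, 10}.

Counting them gives 11 values.

Answer: 11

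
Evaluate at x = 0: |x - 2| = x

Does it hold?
x = 0: LHS = |0 - 2| = |-2| = 2; 2 = 0 — FAILS

The relation fails at x = 0, so x = 0 is a counterexample.

Answer: No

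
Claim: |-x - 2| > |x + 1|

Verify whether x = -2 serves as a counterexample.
Substitute x = -2 into the relation:
x = -2: LHS = |-(-2) - 2| = |0| = 0, RHS = |(-2) + 1| = |-1| = 1; 0 > 1 — FAILS

Since the claim fails at x = -2, this value is a counterexample.

Answer: Yes, x = -2 is a counterexample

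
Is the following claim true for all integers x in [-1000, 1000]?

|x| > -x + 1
The claim fails at x = 0:
x = 0: LHS = |0| = 0, RHS = -0 + 1 = 1; 0 > 1 — FAILS

Because a single integer refutes it, the statement is false.

Answer: False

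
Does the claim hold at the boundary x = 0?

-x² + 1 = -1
x = 0: LHS = -0² + 1 = 1; 1 = -1 — FAILS

The relation fails at x = 0, so x = 0 is a counterexample.

Answer: No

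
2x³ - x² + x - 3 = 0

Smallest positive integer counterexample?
Testing positive integers:
x = 1: LHS = 2·1³ - 1² + 1 - 3 = -1; -1 = 0 — FAILS  ← smallest positive counterexample

Answer: x = 1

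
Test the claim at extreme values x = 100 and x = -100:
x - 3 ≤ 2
x = 100: LHS = 100 - 3 = 97; 97 ≤ 2 — FAILS
x = -100: LHS = (-100) - 3 = -103; -103 ≤ 2 — holds

Answer: Partially: fails for x = 100, holds for x = -100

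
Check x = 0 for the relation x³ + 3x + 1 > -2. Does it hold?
x = 0: LHS = 0³ + 3·0 + 1 = 1; 1 > -2 — holds

The relation is satisfied at x = 0.

Answer: Yes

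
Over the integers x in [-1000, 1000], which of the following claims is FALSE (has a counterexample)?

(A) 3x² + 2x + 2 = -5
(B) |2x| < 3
(A) x = 0: LHS = 3·0² + 2·0 + 2 = 2; 2 = -5 — FAILS
(B) x = 2: LHS = |2·2| = |4| = 4; 4 < 3 — FAILS

Answer: Both A and B are false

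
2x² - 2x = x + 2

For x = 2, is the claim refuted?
Substitute x = 2 into the relation:
x = 2: LHS = 2·2² - 2·2 = 4, RHS = 2 + 2 = 4; 4 = 4 — holds

The claim holds here, so x = 2 is not a counterexample. (A counterexample exists elsewhere, e.g. x = 0.)

Answer: No, x = 2 is not a counterexample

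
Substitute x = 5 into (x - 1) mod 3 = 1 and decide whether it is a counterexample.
Substitute x = 5 into the relation:
x = 5: LHS = (5 - 1) mod 3 = 4 mod 3 = 1; 1 = 1 — holds

The claim holds here, so x = 5 is not a counterexample. (A counterexample exists elsewhere, e.g. x = 0.)

Answer: No, x = 5 is not a counterexample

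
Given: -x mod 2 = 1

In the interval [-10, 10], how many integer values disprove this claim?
Counterexamples in [-10, 10]: {-10, -8, -6, -4, -2, 0, 2, 4, 6, 8, 10}.

Counting them gives 11 values.

Answer: 11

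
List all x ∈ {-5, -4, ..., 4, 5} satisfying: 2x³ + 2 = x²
Track d = LHS − RHS over the integers in [-5, 5]. Equality would need d = 0, but d changes sign only between consecutive integers, jumping over 0:
x = -1: LHS = 2·(-1)³ + 2 = 0, RHS = (-1)² = 1; 0 = 1 — FAILS  (d = -1)
x = 0: LHS = 2·0³ + 2 = 2, RHS = 0² = 0; 2 = 0 — FAILS  (d = 2)
Away from these crossings d keeps a constant sign, and checking every integer in [-5, 5] confirms d ≠ 0 throughout. Hence the two sides are never equal, so the claimed relation (=) fails for every integer in [-5, 5].

Answer: None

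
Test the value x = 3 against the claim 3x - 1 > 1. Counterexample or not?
Substitute x = 3 into the relation:
x = 3: LHS = 3·3 - 1 = 8; 8 > 1 — holds

The claim holds here, so x = 3 is not a counterexample. (A counterexample exists elsewhere, e.g. x = 0.)

Answer: No, x = 3 is not a counterexample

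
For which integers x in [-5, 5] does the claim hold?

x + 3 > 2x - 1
Holds for: {-5, -4, -3, -2, -1, 0, 1, 2, 3}
Fails for: {4, 5}

Answer: {-5, -4, -3, -2, -1, 0, 1, 2, 3}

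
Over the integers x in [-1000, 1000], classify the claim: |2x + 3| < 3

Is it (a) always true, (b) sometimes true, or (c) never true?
Holds at x = -1: LHS = |2·(-1) + 3| = |1| = 1; 1 < 3 — holds
Fails at x = 0: LHS = |2·0 + 3| = |3| = 3; 3 < 3 — FAILS
It is satisfied by some integers in the range but not all.

Answer: Sometimes true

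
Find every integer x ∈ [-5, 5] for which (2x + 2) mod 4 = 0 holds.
Holds for: {-5, -3, -1, 1, 3, 5}
Fails for: {-4, -2, 0, 2, 4}

Answer: {-5, -3, -1, 1, 3, 5}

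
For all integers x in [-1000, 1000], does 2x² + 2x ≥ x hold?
Over all integers in [-1000, 1000], LHS − RHS is smallest at x = 0, where it equals 0:
x = 0: LHS = 2·0² + 2·0 = 0; 0 ≥ 0 — holds
At the ends of the range:
x = -1000: LHS = 2·(-1000)² + 2·(-1000) = 1998000; 1998000 ≥ -1000 — holds
x = 1000: LHS = 2·1000² + 2·1000 = 2002000; 2002000 ≥ 1000 — holds
Hence LHS − RHS is never negative, i.e. LHS ≥ RHS throughout, so the relation holds for every integer in [-1000, 1000].

No counterexample exists.

Answer: True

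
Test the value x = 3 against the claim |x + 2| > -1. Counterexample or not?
Substitute x = 3 into the relation:
x = 3: LHS = |3 + 2| = |5| = 5; 5 > -1 — holds

The relation holds at x = 3, so it is not a counterexample.

Answer: No, x = 3 is not a counterexample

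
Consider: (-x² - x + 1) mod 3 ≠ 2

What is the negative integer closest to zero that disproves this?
Testing negative integers from -1 downward:
x = -1: LHS = (-(-1)² - (-1) + 1) mod 3 = 1 mod 3 = 1; 1 ≠ 2 — holds
x = -2: LHS = (-(-2)² - (-2) + 1) mod 3 = (-1) mod 3 = 2; 2 ≠ 2 — FAILS  ← closest negative counterexample to 0

Answer: x = -2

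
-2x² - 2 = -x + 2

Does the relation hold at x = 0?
x = 0: LHS = -2·0² - 2 = -2, RHS = -0 + 2 = 2; -2 = 2 — FAILS

The relation fails at x = 0, so x = 0 is a counterexample.

Answer: No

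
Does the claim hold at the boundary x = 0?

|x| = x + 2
x = 0: LHS = |0| = 0, RHS = 0 + 2 = 2; 0 = 2 — FAILS

The relation fails at x = 0, so x = 0 is a counterexample.

Answer: No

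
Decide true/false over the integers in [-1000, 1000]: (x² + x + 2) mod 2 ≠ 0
The claim fails at x = 0:
x = 0: LHS = (0² + 0 + 2) mod 2 = 2 mod 2 = 0; 0 ≠ 0 — FAILS

Because a single integer refutes it, the statement is false.

Answer: False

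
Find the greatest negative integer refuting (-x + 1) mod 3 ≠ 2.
Testing negative integers from -1 downward:
x = -1: LHS = (-(-1) + 1) mod 3 = 2 mod 3 = 2; 2 ≠ 2 — FAILS  ← closest negative counterexample to 0

Answer: x = -1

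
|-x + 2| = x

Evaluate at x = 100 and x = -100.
x = 100: LHS = |-100 + 2| = |-98| = 98; 98 = 100 — FAILS
x = -100: LHS = |-(-100) + 2| = |102| = 102; 102 = -100 — FAILS

Answer: No, fails for both x = 100 and x = -100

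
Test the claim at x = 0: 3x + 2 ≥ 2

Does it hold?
x = 0: LHS = 3·0 + 2 = 2; 2 ≥ 2 — holds

The relation is satisfied at x = 0.

Answer: Yes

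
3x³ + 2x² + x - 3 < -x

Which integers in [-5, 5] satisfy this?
Holds for: {-5, -4, -3, -2, -1, 0}
Fails for: {1, 2, 3, 4, 5}

Answer: {-5, -4, -3, -2, -1, 0}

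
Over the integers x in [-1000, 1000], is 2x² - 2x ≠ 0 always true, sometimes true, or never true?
Holds at x = -1: LHS = 2·(-1)² - 2·(-1) = 4; 4 ≠ 0 — holds
Fails at x = 0: LHS = 2·0² - 2·0 = 0; 0 ≠ 0 — FAILS
It is satisfied by some integers in the range but not all.

Answer: Sometimes true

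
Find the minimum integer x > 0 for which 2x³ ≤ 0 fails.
Testing positive integers:
x = 1: LHS = 2·1³ = 2; 2 ≤ 0 — FAILS  ← smallest positive counterexample

Answer: x = 1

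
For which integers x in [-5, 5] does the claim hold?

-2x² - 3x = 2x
Holds for: {0}
Fails for: {-5, -4, -3, -2, -1, 1, 2, 3, 4, 5}

Answer: {0}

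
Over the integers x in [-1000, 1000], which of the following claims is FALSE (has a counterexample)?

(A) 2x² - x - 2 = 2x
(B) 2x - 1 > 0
(A) x = 0: LHS = 2·0² - 0 - 2 = -2, RHS = 2·0 = 0; -2 = 0 — FAILS
(B) x = 0: LHS = 2·0 - 1 = -1; -1 > 0 — FAILS

Answer: Both A and B are false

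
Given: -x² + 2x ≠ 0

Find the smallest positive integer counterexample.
Testing positive integers:
x = 1: LHS = -1² + 2·1 = 1; 1 ≠ 0 — holds
x = 2: LHS = -2² + 2·2 = 0; 0 ≠ 0 — FAILS  ← smallest positive counterexample

Answer: x = 2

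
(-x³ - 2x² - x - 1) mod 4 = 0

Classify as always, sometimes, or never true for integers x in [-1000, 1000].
For a polynomial with integer coefficients, its value mod 4 depends only on x mod 4, so it suffices to check one representative of each residue class, x = 0, 1, 2, 3:
x = 0: LHS = (-0³ - 2·0² - 0 - 1) mod 4 = (-1) mod 4 = 3; 3 = 0 — FAILS
x = 1: LHS = (-1³ - 2·1² - 1 - 1) mod 4 = (-5) mod 4 = 3; 3 = 0 — FAILS
x = 2: LHS = (-2³ - 2·2² - 2 - 1) mod 4 = (-19) mod 4 = 1; 1 = 0 — FAILS
x = 3: LHS = (-3³ - 2·3² - 3 - 1) mod 4 = (-49) mod 4 = 3; 3 = 0 — FAILS
The relation fails in every residue class, so the claimed relation (=) fails for every integer in [-1000, 1000].

No integer in the range satisfies it.

Answer: Never true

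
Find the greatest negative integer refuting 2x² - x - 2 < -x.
Testing negative integers from -1 downward:
x = -1: LHS = 2·(-1)² - (-1) - 2 = 1, RHS = -(-1) = 1; 1 < 1 — FAILS  ← closest negative counterexample to 0

Answer: x = -1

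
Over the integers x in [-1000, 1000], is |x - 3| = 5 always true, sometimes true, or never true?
Holds at x = -2: LHS = |(-2) - 3| = |-5| = 5; 5 = 5 — holds
Fails at x = 0: LHS = |0 - 3| = |-3| = 3; 3 = 5 — FAILS
It is satisfied by some integers in the range but not all.

Answer: Sometimes true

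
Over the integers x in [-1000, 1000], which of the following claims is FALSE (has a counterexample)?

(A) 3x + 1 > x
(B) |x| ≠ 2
(A) x = -1: LHS = 3·(-1) + 1 = -2; -2 > -1 — FAILS
(B) x = 2: LHS = |2| = 2; 2 ≠ 2 — FAILS

Answer: Both A and B are false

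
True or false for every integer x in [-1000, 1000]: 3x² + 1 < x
The claim fails at x = 0:
x = 0: LHS = 3·0² + 1 = 1; 1 < 0 — FAILS

Because a single integer refutes it, the statement is false.

Answer: False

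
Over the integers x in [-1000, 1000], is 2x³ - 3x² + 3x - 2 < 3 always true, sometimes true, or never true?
Holds at x = 0: LHS = 2·0³ - 3·0² + 3·0 - 2 = -2; -2 < 3 — holds
Fails at x = 2: LHS = 2·2³ - 3·2² + 3·2 - 2 = 8; 8 < 3 — FAILS
It is satisfied by some integers in the range but not all.

Answer: Sometimes true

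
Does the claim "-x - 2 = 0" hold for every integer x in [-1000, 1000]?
The claim fails at x = 0:
x = 0: LHS = -0 - 2 = -2; -2 = 0 — FAILS

Because a single integer refutes it, the statement is false.

Answer: False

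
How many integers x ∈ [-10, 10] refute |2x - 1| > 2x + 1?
Counterexamples in [-10, 10]: {0, 1, 2, 3, 4, 5, 6, 7, 8, 9, 10}.

Counting them gives 11 values.

Answer: 11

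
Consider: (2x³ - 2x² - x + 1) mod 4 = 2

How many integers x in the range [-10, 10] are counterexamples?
Counterexamples in [-10, 10]: {-10, -8, -7, -6, -4, -3, -2, 0, 1, 2, 4, 5, 6, 8, 9, 10}.

Counting them gives 16 values.

Answer: 16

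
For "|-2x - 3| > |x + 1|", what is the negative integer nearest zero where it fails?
Testing negative integers from -1 downward:
x = -1: LHS = |-2·(-1) - 3| = |-1| = 1, RHS = |(-1) + 1| = |0| = 0; 1 > 0 — holds
x = -2: LHS = |-2·(-2) - 3| = |1| = 1, RHS = |(-2) + 1| = |-1| = 1; 1 > 1 — FAILS  ← closest negative counterexample to 0

Answer: x = -2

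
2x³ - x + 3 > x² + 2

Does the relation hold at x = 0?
x = 0: LHS = 2·0³ - 0 + 3 = 3, RHS = 0² + 2 = 2; 3 > 2 — holds

The relation is satisfied at x = 0.

Answer: Yes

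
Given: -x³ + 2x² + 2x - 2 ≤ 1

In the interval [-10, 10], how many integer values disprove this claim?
Counterexamples in [-10, 10]: {-10, -9, -8, -7, -6, -5, -4, -3, -2, 2}.

Counting them gives 10 values.

Answer: 10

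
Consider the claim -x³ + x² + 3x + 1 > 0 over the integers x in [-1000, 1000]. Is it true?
The claim fails at x = -1:
x = -1: LHS = -(-1)³ + (-1)² + 3·(-1) + 1 = 0; 0 > 0 — FAILS

Because a single integer refutes it, the statement is false.

Answer: False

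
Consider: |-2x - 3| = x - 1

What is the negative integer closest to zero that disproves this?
Testing negative integers from -1 downward:
x = -1: LHS = |-2·(-1) - 3| = |-1| = 1, RHS = (-1) - 1 = -2; 1 = -2 — FAILS  ← closest negative counterexample to 0

Answer: x = -1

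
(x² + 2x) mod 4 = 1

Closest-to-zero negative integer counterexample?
Testing negative integers from -1 downward:
x = -1: LHS = ((-1)² + 2·(-1)) mod 4 = (-1) mod 4 = 3; 3 = 1 — FAILS  ← closest negative counterexample to 0

Answer: x = -1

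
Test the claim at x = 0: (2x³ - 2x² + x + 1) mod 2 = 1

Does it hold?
x = 0: LHS = (2·0³ - 2·0² + 0 + 1) mod 2 = 1 mod 2 = 1; 1 = 1 — holds

The relation is satisfied at x = 0.

Answer: Yes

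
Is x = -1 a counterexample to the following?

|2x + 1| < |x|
Substitute x = -1 into the relation:
x = -1: LHS = |2·(-1) + 1| = |-1| = 1, RHS = |-1| = 1; 1 < 1 — FAILS

Since the claim fails at x = -1, this value is a counterexample.

Answer: Yes, x = -1 is a counterexample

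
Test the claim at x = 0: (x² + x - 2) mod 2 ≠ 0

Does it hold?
x = 0: LHS = (0² + 0 - 2) mod 2 = (-2) mod 2 = 0; 0 ≠ 0 — FAILS

The relation fails at x = 0, so x = 0 is a counterexample.

Answer: No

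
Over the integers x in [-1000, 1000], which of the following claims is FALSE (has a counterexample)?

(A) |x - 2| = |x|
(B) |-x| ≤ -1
(A) x = 0: LHS = |0 - 2| = |-2| = 2, RHS = |0| = 0; 2 = 0 — FAILS
(B) x = 0: LHS = |-0| = |0| = 0; 0 ≤ -1 — FAILS

Answer: Both A and B are false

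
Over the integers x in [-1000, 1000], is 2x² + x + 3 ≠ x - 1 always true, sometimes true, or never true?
Over all integers in [-1000, 1000], LHS − RHS is always positive; it is smallest at x = 0, where it equals 4:
x = 0: LHS = 2·0² + 0 + 3 = 3, RHS = 0 - 1 = -1; 3 ≠ -1 — holds
At the ends of the range:
x = -1000: LHS = 2·(-1000)² + (-1000) + 3 = 1999003, RHS = (-1000) - 1 = -1001; 1999003 ≠ -1001 — holds
x = 1000: LHS = 2·1000² + 1000 + 3 = 2001003, RHS = 1000 - 1 = 999; 2001003 ≠ 999 — holds
Hence LHS − RHS is never 0, i.e. the two sides are never equal, so the relation holds for every integer in [-1000, 1000].

No counterexample exists.

Answer: Always true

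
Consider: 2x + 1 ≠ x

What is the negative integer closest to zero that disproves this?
Testing negative integers from -1 downward:
x = -1: LHS = 2·(-1) + 1 = -1; -1 ≠ -1 — FAILS  ← closest negative counterexample to 0

Answer: x = -1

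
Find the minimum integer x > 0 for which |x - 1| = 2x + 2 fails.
Testing positive integers:
x = 1: LHS = |1 - 1| = |0| = 0, RHS = 2·1 + 2 = 4; 0 = 4 — FAILS  ← smallest positive counterexample

Answer: x = 1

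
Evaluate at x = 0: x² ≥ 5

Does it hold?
x = 0: LHS = 0² = 0; 0 ≥ 5 — FAILS

The relation fails at x = 0, so x = 0 is a counterexample.

Answer: No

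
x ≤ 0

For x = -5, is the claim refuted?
Substitute x = -5 into the relation:
x = -5: -5 ≤ 0 — holds

The claim holds here, so x = -5 is not a counterexample. (A counterexample exists elsewhere, e.g. x = 1.)

Answer: No, x = -5 is not a counterexample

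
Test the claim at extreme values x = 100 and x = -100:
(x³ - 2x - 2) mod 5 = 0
x = 100: LHS = (100³ - 2·100 - 2) mod 5 = 999798 mod 5 = 3; 3 = 0 — FAILS
x = -100: LHS = ((-100)³ - 2·(-100) - 2) mod 5 = (-999802) mod 5 = 3; 3 = 0 — FAILS

Answer: No, fails for both x = 100 and x = -100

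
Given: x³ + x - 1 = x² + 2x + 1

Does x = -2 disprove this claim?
Substitute x = -2 into the relation:
x = -2: LHS = (-2)³ + (-2) - 1 = -11, RHS = (-2)² + 2·(-2) + 1 = 1; -11 = 1 — FAILS

Since the claim fails at x = -2, this value is a counterexample.

Answer: Yes, x = -2 is a counterexample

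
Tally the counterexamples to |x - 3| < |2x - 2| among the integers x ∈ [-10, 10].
Counterexamples in [-10, 10]: {-1, 0, 1}.

Counting them gives 3 values.

Answer: 3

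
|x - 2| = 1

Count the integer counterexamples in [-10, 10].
Counterexamples in [-10, 10]: {-10, -9, -8, -7, -6, -5, -4, -3, -2, -1, 0, 2, 4, 5, 6, 7, 8, 9, 10}.

Counting them gives 19 values.

Answer: 19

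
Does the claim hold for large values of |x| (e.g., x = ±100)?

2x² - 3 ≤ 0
x = 100: LHS = 2·100² - 3 = 19997; 19997 ≤ 0 — FAILS
x = -100: LHS = 2·(-100)² - 3 = 19997; 19997 ≤ 0 — FAILS

Answer: No, fails for both x = 100 and x = -100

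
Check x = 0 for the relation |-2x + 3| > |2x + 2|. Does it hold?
x = 0: LHS = |-2·0 + 3| = |3| = 3, RHS = |2·0 + 2| = |2| = 2; 3 > 2 — holds

The relation is satisfied at x = 0.

Answer: Yes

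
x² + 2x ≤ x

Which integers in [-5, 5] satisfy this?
Holds for: {-1, 0}
Fails for: {-5, -4, -3, -2, 1, 2, 3, 4, 5}

Answer: {-1, 0}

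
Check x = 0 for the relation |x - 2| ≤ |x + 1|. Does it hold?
x = 0: LHS = |0 - 2| = |-2| = 2, RHS = |0 + 1| = |1| = 1; 2 ≤ 1 — FAILS

The relation fails at x = 0, so x = 0 is a counterexample.

Answer: No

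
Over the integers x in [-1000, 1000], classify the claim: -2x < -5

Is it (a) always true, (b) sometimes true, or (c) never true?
Holds at x = 3: LHS = -2·3 = -6; -6 < -5 — holds
Fails at x = 0: LHS = -2·0 = 0; 0 < -5 — FAILS
It is satisfied by some integers in the range but not all.

Answer: Sometimes true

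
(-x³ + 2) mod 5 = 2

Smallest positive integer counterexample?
Testing positive integers:
x = 1: LHS = (-1³ + 2) mod 5 = 1 mod 5 = 1; 1 = 2 — FAILS  ← smallest positive counterexample

Answer: x = 1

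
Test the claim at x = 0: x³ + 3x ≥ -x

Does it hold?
x = 0: LHS = 0³ + 3·0 = 0, RHS = -0 = 0; 0 ≥ 0 — holds

The relation is satisfied at x = 0.

Answer: Yes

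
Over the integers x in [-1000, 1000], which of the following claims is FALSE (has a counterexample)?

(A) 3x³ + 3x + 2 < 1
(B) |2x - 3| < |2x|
(A) x = 0: LHS = 3·0³ + 3·0 + 2 = 2; 2 < 1 — FAILS
(B) x = 0: LHS = |2·0 - 3| = |-3| = 3, RHS = |2·0| = |0| = 0; 3 < 0 — FAILS

Answer: Both A and B are false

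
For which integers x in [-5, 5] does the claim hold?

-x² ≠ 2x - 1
Track d = LHS − RHS over the integers in [-5, 5]. Equality would need d = 0, but d changes sign only between consecutive integers, jumping over 0:
x = -3: LHS = -(-3)² = -9, RHS = 2·(-3) - 1 = -7; -9 ≠ -7 — holds  (d = -2)
x = -2: LHS = -(-2)² = -4, RHS = 2·(-2) - 1 = -5; -4 ≠ -5 — holds  (d = 1)
x = 0: LHS = -0² = 0, RHS = 2·0 - 1 = -1; 0 ≠ -1 — holds  (d = 1)
x = 1: LHS = -1² = -1, RHS = 2·1 - 1 = 1; -1 ≠ 1 — holds  (d = -2)
Away from these crossings d keeps a constant sign, and checking every integer in [-5, 5] confirms d ≠ 0 throughout. Hence the two sides are never equal, so the relation holds for every integer in [-5, 5].

Answer: All integers in [-5, 5]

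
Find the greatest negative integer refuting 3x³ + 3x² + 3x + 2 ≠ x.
Testing negative integers from -1 downward:
x = -1: LHS = 3·(-1)³ + 3·(-1)² + 3·(-1) + 2 = -1; -1 ≠ -1 — FAILS  ← closest negative counterexample to 0

Answer: x = -1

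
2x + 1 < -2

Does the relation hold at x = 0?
x = 0: LHS = 2·0 + 1 = 1; 1 < -2 — FAILS

The relation fails at x = 0, so x = 0 is a counterexample.

Answer: No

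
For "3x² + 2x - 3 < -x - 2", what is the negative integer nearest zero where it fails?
Testing negative integers from -1 downward:
x = -1: LHS = 3·(-1)² + 2·(-1) - 3 = -2, RHS = -(-1) - 2 = -1; -2 < -1 — holds
x = -2: LHS = 3·(-2)² + 2·(-2) - 3 = 5, RHS = -(-2) - 2 = 0; 5 < 0 — FAILS  ← closest negative counterexample to 0

Answer: x = -2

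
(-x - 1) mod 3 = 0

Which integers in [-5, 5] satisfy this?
Holds for: {-4, -1, 2, 5}
Fails for: {-5, -3, -2, 0, 1, 3, 4}

Answer: {-4, -1, 2, 5}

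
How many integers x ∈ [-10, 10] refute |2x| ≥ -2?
An absolute value is never negative, so the left side is ≥ 0 for every x, while the right side is -2. Tightest case in [-10, 10] is x = 0:
x = 0: LHS = |2·0| = |0| = 0; 0 ≥ -2 — holds
Hence LHS − RHS is never negative, i.e. LHS ≥ RHS throughout, so the relation holds for every integer in [-10, 10].

No counterexample appears in that range.

Answer: 0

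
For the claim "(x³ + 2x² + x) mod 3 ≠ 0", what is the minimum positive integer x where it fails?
Testing positive integers:
x = 1: LHS = (1³ + 2·1² + 1) mod 3 = 4 mod 3 = 1; 1 ≠ 0 — holds
x = 2: LHS = (2³ + 2·2² + 2) mod 3 = 18 mod 3 = 0; 0 ≠ 0 — FAILS  ← smallest positive counterexample

Answer: x = 2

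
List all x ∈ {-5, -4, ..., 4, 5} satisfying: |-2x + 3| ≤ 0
Over all integers in [-5, 5], LHS − RHS is smallest at x = 1, where it equals 1:
x = 1: LHS = |-2·1 + 3| = |1| = 1; 1 ≤ 0 — FAILS
At the ends of the range:
x = -5: LHS = |-2·(-5) + 3| = |13| = 13; 13 ≤ 0 — FAILS
x = 5: LHS = |-2·5 + 3| = |-7| = 7; 7 ≤ 0 — FAILS
Hence LHS − RHS is never zero or negative, i.e. LHS > RHS throughout, so the claimed relation (≤) fails for every integer in [-5, 5].

Answer: None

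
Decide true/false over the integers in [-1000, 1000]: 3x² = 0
The claim fails at x = 1:
x = 1: LHS = 3·1² = 3; 3 = 0 — FAILS

Because a single integer refutes it, the statement is false.

Answer: False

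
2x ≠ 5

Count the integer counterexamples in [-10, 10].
Track d = LHS − RHS over the integers in [-10, 10]. Equality would need d = 0, but d changes sign only between consecutive integers, jumping over 0:
x = 2: LHS = 2·2 = 4; 4 ≠ 5 — holds  (d = -1)
x = 3: LHS = 2·3 = 6; 6 ≠ 5 — holds  (d = 1)
Away from these crossings d keeps a constant sign, and checking every integer in [-10, 10] confirms d ≠ 0 throughout. Hence the two sides are never equal, so the relation holds for every integer in [-10, 10].

No counterexample appears in that range.

Answer: 0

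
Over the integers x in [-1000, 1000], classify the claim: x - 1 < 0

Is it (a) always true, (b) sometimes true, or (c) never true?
Holds at x = 0: LHS = 0 - 1 = -1; -1 < 0 — holds
Fails at x = 1: LHS = 1 - 1 = 0; 0 < 0 — FAILS
It is satisfied by some integers in the range but not all.

Answer: Sometimes true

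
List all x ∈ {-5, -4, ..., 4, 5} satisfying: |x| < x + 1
Holds for: {0, 1, 2, 3, 4, 5}
Fails for: {-5, -4, -3, -2, -1}

Answer: {0, 1, 2, 3, 4, 5}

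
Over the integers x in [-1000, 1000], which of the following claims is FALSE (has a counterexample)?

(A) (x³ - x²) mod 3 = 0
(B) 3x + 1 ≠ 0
(A) x = -1: LHS = ((-1)³ - (-1)²) mod 3 = (-2) mod 3 = 1; 1 = 0 — FAILS

(B) Track d = LHS − RHS over the integers in [-1000, 1000]. Equality would need d = 0, but d changes sign only between consecutive integers, jumping over 0:
x = -1: LHS = 3·(-1) + 1 = -2; -2 ≠ 0 — holds  (d = -2)
x = 0: LHS = 3·0 + 1 = 1; 1 ≠ 0 — holds  (d = 1)
Away from these crossings d keeps a constant sign, and checking every integer in [-1000, 1000] confirms d ≠ 0 throughout. Hence the two sides are never equal, so the relation holds for every integer in [-1000, 1000].

Only (A) has a counterexample.

Answer: A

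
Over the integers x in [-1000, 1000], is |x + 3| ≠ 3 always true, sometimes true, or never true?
Holds at x = 1: LHS = |1 + 3| = |4| = 4; 4 ≠ 3 — holds
Fails at x = 0: LHS = |0 + 3| = |3| = 3; 3 ≠ 3 — FAILS
It is satisfied by some integers in the range but not all.

Answer: Sometimes true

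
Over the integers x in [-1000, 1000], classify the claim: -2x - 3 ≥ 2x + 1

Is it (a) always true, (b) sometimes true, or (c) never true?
Holds at x = -1: LHS = -2·(-1) - 3 = -1, RHS = 2·(-1) + 1 = -1; -1 ≥ -1 — holds
Fails at x = 0: LHS = -2·0 - 3 = -3, RHS = 2·0 + 1 = 1; -3 ≥ 1 — FAILS
It is satisfied by some integers in the range but not all.

Answer: Sometimes true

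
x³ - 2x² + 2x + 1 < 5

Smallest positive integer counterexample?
Testing positive integers:
x = 1: LHS = 1³ - 2·1² + 2·1 + 1 = 2; 2 < 5 — holds
x = 2: LHS = 2³ - 2·2² + 2·2 + 1 = 5; 5 < 5 — FAILS  ← smallest positive counterexample

Answer: x = 2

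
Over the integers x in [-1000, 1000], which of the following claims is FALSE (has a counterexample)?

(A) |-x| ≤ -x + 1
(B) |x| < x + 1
(A) x = 1: LHS = |-1| = 1, RHS = -1 + 1 = 0; 1 ≤ 0 — FAILS
(B) x = -1: LHS = |-1| = 1, RHS = (-1) + 1 = 0; 1 < 0 — FAILS

Answer: Both A and B are false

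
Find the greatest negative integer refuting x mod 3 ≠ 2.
Testing negative integers from -1 downward:
x = -1: LHS = (-1) mod 3 = 2; 2 ≠ 2 — FAILS  ← closest negative counterexample to 0

Answer: x = -1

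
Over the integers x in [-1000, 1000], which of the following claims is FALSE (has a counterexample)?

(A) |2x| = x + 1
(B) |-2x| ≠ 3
(A) x = 0: LHS = |2·0| = |0| = 0, RHS = 0 + 1 = 1; 0 = 1 — FAILS

(B) Track d = LHS − RHS over the integers in [-1000, 1000]. Equality would need d = 0, but d changes sign only between consecutive integers, jumping over 0:
x = -2: LHS = |-2·(-2)| = |4| = 4; 4 ≠ 3 — holds  (d = 1)
x = -1: LHS = |-2·(-1)| = |2| = 2; 2 ≠ 3 — holds  (d = -1)
x = 1: LHS = |-2·1| = |-2| = 2; 2 ≠ 3 — holds  (d = -1)
x = 2: LHS = |-2·2| = |-4| = 4; 4 ≠ 3 — holds  (d = 1)
Away from these crossings d keeps a constant sign, and checking every integer in [-1000, 1000] confirms d ≠ 0 throughout. Hence the two sides are never equal, so the relation holds for every integer in [-1000, 1000].

Only (A) has a counterexample.

Answer: A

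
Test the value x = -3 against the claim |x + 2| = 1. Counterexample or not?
Substitute x = -3 into the relation:
x = -3: LHS = |(-3) + 2| = |-1| = 1; 1 = 1 — holds

The claim holds here, so x = -3 is not a counterexample. (A counterexample exists elsewhere, e.g. x = 0.)

Answer: No, x = -3 is not a counterexample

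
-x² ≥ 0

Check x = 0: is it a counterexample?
Substitute x = 0 into the relation:
x = 0: LHS = -0² = 0; 0 ≥ 0 — holds

The claim holds here, so x = 0 is not a counterexample. (A counterexample exists elsewhere, e.g. x = 1.)

Answer: No, x = 0 is not a counterexample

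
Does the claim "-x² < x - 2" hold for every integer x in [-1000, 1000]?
The claim fails at x = 0:
x = 0: LHS = -0² = 0, RHS = 0 - 2 = -2; 0 < -2 — FAILS

Because a single integer refutes it, the statement is false.

Answer: False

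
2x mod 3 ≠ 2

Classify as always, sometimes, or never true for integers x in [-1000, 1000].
Holds at x = 0: LHS = (2·0) mod 3 = 0 mod 3 = 0; 0 ≠ 2 — holds
Fails at x = 1: LHS = (2·1) mod 3 = 2 mod 3 = 2; 2 ≠ 2 — FAILS
It is satisfied by some integers in the range but not all.

Answer: Sometimes true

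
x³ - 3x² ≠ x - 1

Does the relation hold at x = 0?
x = 0: LHS = 0³ - 3·0² = 0, RHS = 0 - 1 = -1; 0 ≠ -1 — holds

The relation is satisfied at x = 0.

Answer: Yes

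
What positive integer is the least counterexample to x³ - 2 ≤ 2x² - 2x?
Testing positive integers:
x = 1: LHS = 1³ - 2 = -1, RHS = 2·1² - 2·1 = 0; -1 ≤ 0 — holds
x = 2: LHS = 2³ - 2 = 6, RHS = 2·2² - 2·2 = 4; 6 ≤ 4 — FAILS  ← smallest positive counterexample

Answer: x = 2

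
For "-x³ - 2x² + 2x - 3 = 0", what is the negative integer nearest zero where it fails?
Testing negative integers from -1 downward:
x = -1: LHS = -(-1)³ - 2·(-1)² + 2·(-1) - 3 = -6; -6 = 0 — FAILS  ← closest negative counterexample to 0

Answer: x = -1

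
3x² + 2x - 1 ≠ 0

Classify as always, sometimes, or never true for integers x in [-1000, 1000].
Holds at x = 0: LHS = 3·0² + 2·0 - 1 = -1; -1 ≠ 0 — holds
Fails at x = -1: LHS = 3·(-1)² + 2·(-1) - 1 = 0; 0 ≠ 0 — FAILS
It is satisfied by some integers in the range but not all.

Answer: Sometimes true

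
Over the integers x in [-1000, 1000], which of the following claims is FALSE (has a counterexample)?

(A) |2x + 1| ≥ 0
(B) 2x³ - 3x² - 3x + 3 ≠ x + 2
(A) An absolute value is never negative, so the left side is ≥ 0 for every x, while the right side is 0. Tightest case in [-1000, 1000] is x = 0:
x = 0: LHS = |2·0 + 1| = |1| = 1; 1 ≥ 0 — holds
Hence LHS − RHS is never negative, i.e. LHS ≥ RHS throughout, so the relation holds for every integer in [-1000, 1000].

(B) x = -1: LHS = 2·(-1)³ - 3·(-1)² - 3·(-1) + 3 = 1, RHS = (-1) + 2 = 1; 1 ≠ 1 — FAILS

Only (B) has a counterexample.

Answer: B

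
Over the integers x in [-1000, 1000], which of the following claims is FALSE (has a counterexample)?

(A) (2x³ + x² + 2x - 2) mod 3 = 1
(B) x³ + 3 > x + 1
(A) x = 1: LHS = (2·1³ + 1² + 2·1 - 2) mod 3 = 3 mod 3 = 0; 0 = 1 — FAILS
(B) x = -2: LHS = (-2)³ + 3 = -5, RHS = (-2) + 1 = -1; -5 > -1 — FAILS

Answer: Both A and B are false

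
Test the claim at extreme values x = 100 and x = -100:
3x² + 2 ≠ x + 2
x = 100: LHS = 3·100² + 2 = 30002, RHS = 100 + 2 = 102; 30002 ≠ 102 — holds
x = -100: LHS = 3·(-100)² + 2 = 30002, RHS = (-100) + 2 = -98; 30002 ≠ -98 — holds

Answer: Yes, holds for both x = 100 and x = -100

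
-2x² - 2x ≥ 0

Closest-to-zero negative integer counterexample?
Testing negative integers from -1 downward:
x = -1: LHS = -2·(-1)² - 2·(-1) = 0; 0 ≥ 0 — holds
x = -2: LHS = -2·(-2)² - 2·(-2) = -4; -4 ≥ 0 — FAILS  ← closest negative counterexample to 0

Answer: x = -2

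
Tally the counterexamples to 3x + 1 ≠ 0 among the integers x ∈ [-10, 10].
Track d = LHS − RHS over the integers in [-10, 10]. Equality would need d = 0, but d changes sign only between consecutive integers, jumping over 0:
x = -1: LHS = 3·(-1) + 1 = -2; -2 ≠ 0 — holds  (d = -2)
x = 0: LHS = 3·0 + 1 = 1; 1 ≠ 0 — holds  (d = 1)
Away from these crossings d keeps a constant sign, and checking every integer in [-10, 10] confirms d ≠ 0 throughout. Hence the two sides are never equal, so the relation holds for every integer in [-10, 10].

No counterexample appears in that range.

Answer: 0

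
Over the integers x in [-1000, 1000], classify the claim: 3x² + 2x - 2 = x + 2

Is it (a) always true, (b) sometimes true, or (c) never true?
Holds at x = 1: LHS = 3·1² + 2·1 - 2 = 3, RHS = 1 + 2 = 3; 3 = 3 — holds
Fails at x = 0: LHS = 3·0² + 2·0 - 2 = -2, RHS = 0 + 2 = 2; -2 = 2 — FAILS
It is satisfied by some integers in the range but not all.

Answer: Sometimes true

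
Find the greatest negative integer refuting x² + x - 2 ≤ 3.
Testing negative integers from -1 downward:
x = -1: LHS = (-1)² + (-1) - 2 = -2; -2 ≤ 3 — holds
x = -2: LHS = (-2)² + (-2) - 2 = 0; 0 ≤ 3 — holds
x = -3: LHS = (-3)² + (-3) - 2 = 4; 4 ≤ 3 — FAILS  ← closest negative counterexample to 0

Answer: x = -3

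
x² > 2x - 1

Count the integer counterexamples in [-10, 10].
Counterexamples in [-10, 10]: {1}.

Counting them gives 1 values.

Answer: 1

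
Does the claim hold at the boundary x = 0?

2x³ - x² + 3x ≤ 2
x = 0: LHS = 2·0³ - 0² + 3·0 = 0; 0 ≤ 2 — holds

The relation is satisfied at x = 0.

Answer: Yes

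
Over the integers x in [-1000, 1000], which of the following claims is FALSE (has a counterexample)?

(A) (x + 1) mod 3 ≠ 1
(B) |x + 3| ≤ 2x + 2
(A) x = 0: LHS = (0 + 1) mod 3 = 1 mod 3 = 1; 1 ≠ 1 — FAILS
(B) x = 0: LHS = |0 + 3| = |3| = 3, RHS = 2·0 + 2 = 2; 3 ≤ 2 — FAILS

Answer: Both A and B are false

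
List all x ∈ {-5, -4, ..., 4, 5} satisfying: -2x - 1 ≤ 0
Holds for: {0, 1, 2, 3, 4, 5}
Fails for: {-5, -4, -3, -2, -1}

Answer: {0, 1, 2, 3, 4, 5}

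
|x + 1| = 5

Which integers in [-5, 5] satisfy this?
Holds for: {4}
Fails for: {-5, -4, -3, -2, -1, 0, 1, 2, 3, 5}

Answer: {4}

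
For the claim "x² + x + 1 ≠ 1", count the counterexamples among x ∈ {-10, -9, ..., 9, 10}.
Counterexamples in [-10, 10]: {-1, 0}.

Counting them gives 2 values.

Answer: 2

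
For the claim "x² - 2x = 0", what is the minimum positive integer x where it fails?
Testing positive integers:
x = 1: LHS = 1² - 2·1 = -1; -1 = 0 — FAILS  ← smallest positive counterexample

Answer: x = 1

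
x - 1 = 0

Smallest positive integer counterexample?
Testing positive integers:
x = 1: LHS = 1 - 1 = 0; 0 = 0 — holds
x = 2: LHS = 2 - 1 = 1; 1 = 0 — FAILS  ← smallest positive counterexample

Answer: x = 2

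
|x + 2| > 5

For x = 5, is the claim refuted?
Substitute x = 5 into the relation:
x = 5: LHS = |5 + 2| = |7| = 7; 7 > 5 — holds

The claim holds here, so x = 5 is not a counterexample. (A counterexample exists elsewhere, e.g. x = 0.)

Answer: No, x = 5 is not a counterexample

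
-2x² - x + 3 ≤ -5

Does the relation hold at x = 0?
x = 0: LHS = -2·0² - 0 + 3 = 3; 3 ≤ -5 — FAILS

The relation fails at x = 0, so x = 0 is a counterexample.

Answer: No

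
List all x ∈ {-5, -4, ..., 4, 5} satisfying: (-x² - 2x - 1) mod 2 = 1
Holds for: {-4, -2, 0, 2, 4}
Fails for: {-5, -3, -1, 1, 3, 5}

Answer: {-4, -2, 0, 2, 4}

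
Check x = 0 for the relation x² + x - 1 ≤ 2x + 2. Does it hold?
x = 0: LHS = 0² + 0 - 1 = -1, RHS = 2·0 + 2 = 2; -1 ≤ 2 — holds

The relation is satisfied at x = 0.

Answer: Yes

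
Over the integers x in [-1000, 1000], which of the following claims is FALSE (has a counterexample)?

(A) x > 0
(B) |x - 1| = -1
(A) x = 0: 0 > 0 — FAILS
(B) x = 0: LHS = |0 - 1| = |-1| = 1; 1 = -1 — FAILS

Answer: Both A and B are false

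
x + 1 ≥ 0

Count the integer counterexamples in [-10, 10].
Counterexamples in [-10, 10]: {-10, -9, -8, -7, -6, -5, -4, -3, -2}.

Counting them gives 9 values.

Answer: 9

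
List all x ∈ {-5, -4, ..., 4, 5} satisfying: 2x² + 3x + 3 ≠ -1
Over all integers in [-5, 5], LHS − RHS is always positive; it is smallest at x = -1, where it equals 3:
x = -1: LHS = 2·(-1)² + 3·(-1) + 3 = 2; 2 ≠ -1 — holds
At the ends of the range:
x = -5: LHS = 2·(-5)² + 3·(-5) + 3 = 38; 38 ≠ -1 — holds
x = 5: LHS = 2·5² + 3·5 + 3 = 68; 68 ≠ -1 — holds
Hence LHS − RHS is never 0, i.e. the two sides are never equal, so the relation holds for every integer in [-5, 5].

Answer: All integers in [-5, 5]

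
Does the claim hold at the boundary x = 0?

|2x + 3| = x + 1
x = 0: LHS = |2·0 + 3| = |3| = 3, RHS = 0 + 1 = 1; 3 = 1 — FAILS

The relation fails at x = 0, so x = 0 is a counterexample.

Answer: No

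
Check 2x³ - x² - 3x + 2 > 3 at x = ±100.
x = 100: LHS = 2·100³ - 100² - 3·100 + 2 = 1989702; 1989702 > 3 — holds
x = -100: LHS = 2·(-100)³ - (-100)² - 3·(-100) + 2 = -2009698; -2009698 > 3 — FAILS

Answer: Partially: holds for x = 100, fails for x = -100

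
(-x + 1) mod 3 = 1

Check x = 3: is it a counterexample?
Substitute x = 3 into the relation:
x = 3: LHS = (-3 + 1) mod 3 = (-2) mod 3 = 1; 1 = 1 — holds

The claim holds here, so x = 3 is not a counterexample. (A counterexample exists elsewhere, e.g. x = 1.)

Answer: No, x = 3 is not a counterexample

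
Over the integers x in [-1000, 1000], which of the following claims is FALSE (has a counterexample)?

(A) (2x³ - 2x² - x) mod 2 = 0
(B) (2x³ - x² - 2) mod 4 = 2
(A) x = 1: LHS = (2·1³ - 2·1² - 1) mod 2 = (-1) mod 2 = 1; 1 = 0 — FAILS
(B) x = 1: LHS = (2·1³ - 1² - 2) mod 4 = (-1) mod 4 = 3; 3 = 2 — FAILS

Answer: Both A and B are false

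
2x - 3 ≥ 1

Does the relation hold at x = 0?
x = 0: LHS = 2·0 - 3 = -3; -3 ≥ 1 — FAILS

The relation fails at x = 0, so x = 0 is a counterexample.

Answer: No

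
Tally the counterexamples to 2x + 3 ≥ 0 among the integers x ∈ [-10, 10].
Counterexamples in [-10, 10]: {-10, -9, -8, -7, -6, -5, -4, -3, -2}.

Counting them gives 9 values.

Answer: 9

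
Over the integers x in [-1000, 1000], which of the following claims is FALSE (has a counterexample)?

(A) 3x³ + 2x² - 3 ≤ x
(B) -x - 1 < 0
(A) x = 1: LHS = 3·1³ + 2·1² - 3 = 2; 2 ≤ 1 — FAILS
(B) x = -1: LHS = -(-1) - 1 = 0; 0 < 0 — FAILS

Answer: Both A and B are false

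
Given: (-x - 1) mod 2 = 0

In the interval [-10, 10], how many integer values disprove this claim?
Counterexamples in [-10, 10]: {-10, -8, -6, -4, -2, 0, 2, 4, 6, 8, 10}.

Counting them gives 11 values.

Answer: 11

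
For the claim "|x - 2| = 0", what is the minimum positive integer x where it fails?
Testing positive integers:
x = 1: LHS = |1 - 2| = |-1| = 1; 1 = 0 — FAILS  ← smallest positive counterexample

Answer: x = 1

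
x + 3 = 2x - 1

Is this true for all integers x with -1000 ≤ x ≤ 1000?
The claim fails at x = 0:
x = 0: LHS = 0 + 3 = 3, RHS = 2·0 - 1 = -1; 3 = -1 — FAILS

Because a single integer refutes it, the statement is false.

Answer: False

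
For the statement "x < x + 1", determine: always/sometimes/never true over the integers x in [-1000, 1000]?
Over all integers in [-1000, 1000], LHS − RHS is largest at x = 0, where it equals -1:
x = 0: RHS = 0 + 1 = 1; 0 < 1 — holds
At the ends of the range:
x = -1000: RHS = (-1000) + 1 = -999; -1000 < -999 — holds
x = 1000: RHS = 1000 + 1 = 1001; 1000 < 1001 — holds
Hence LHS − RHS is never zero or positive, i.e. LHS < RHS throughout, so the relation holds for every integer in [-1000, 1000].

No counterexample exists.

Answer: Always true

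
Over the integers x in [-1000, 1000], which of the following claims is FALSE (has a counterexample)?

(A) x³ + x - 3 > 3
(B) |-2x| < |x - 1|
(A) x = 0: LHS = 0³ + 0 - 3 = -3; -3 > 3 — FAILS
(B) x = 1: LHS = |-2·1| = |-2| = 2, RHS = |1 - 1| = |0| = 0; 2 < 0 — FAILS

Answer: Both A and B are false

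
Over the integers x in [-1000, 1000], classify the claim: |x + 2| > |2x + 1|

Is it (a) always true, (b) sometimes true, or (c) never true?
Holds at x = 0: LHS = |0 + 2| = |2| = 2, RHS = |2·0 + 1| = |1| = 1; 2 > 1 — holds
Fails at x = 1: LHS = |1 + 2| = |3| = 3, RHS = |2·1 + 1| = |3| = 3; 3 > 3 — FAILS
It is satisfied by some integers in the range but not all.

Answer: Sometimes true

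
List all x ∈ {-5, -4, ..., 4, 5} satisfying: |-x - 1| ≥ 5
Holds for: {4, 5}
Fails for: {-5, -4, -3, -2, -1, 0, 1, 2, 3}

Answer: {4, 5}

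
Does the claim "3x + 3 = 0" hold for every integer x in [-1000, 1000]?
The claim fails at x = 0:
x = 0: LHS = 3·0 + 3 = 3; 3 = 0 — FAILS

Because a single integer refutes it, the statement is false.

Answer: False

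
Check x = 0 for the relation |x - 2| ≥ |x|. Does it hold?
x = 0: LHS = |0 - 2| = |-2| = 2, RHS = |0| = 0; 2 ≥ 0 — holds

The relation is satisfied at x = 0.

Answer: Yes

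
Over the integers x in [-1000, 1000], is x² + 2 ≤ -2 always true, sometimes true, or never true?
Over all integers in [-1000, 1000], LHS − RHS is smallest at x = 0, where it equals 4:
x = 0: LHS = 0² + 2 = 2; 2 ≤ -2 — FAILS
At the ends of the range:
x = -1000: LHS = (-1000)² + 2 = 1000002; 1000002 ≤ -2 — FAILS
x = 1000: LHS = 1000² + 2 = 1000002; 1000002 ≤ -2 — FAILS
Hence LHS − RHS is never zero or negative, i.e. LHS > RHS throughout, so the claimed relation (≤) fails for every integer in [-1000, 1000].

No integer in the range satisfies it.

Answer: Never true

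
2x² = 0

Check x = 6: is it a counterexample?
Substitute x = 6 into the relation:
x = 6: LHS = 2·6² = 72; 72 = 0 — FAILS

Since the claim fails at x = 6, this value is a counterexample.

Answer: Yes, x = 6 is a counterexample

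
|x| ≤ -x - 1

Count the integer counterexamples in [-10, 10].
Counterexamples in [-10, 10]: {-10, -9, -8, -7, -6, -5, -4, -3, -2, -1, 0, 1, 2, 3, 4, 5, 6, 7, 8, 9, 10}.

Counting them gives 21 values.

Answer: 21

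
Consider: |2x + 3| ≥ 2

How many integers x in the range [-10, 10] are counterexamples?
Counterexamples in [-10, 10]: {-2, -1}.

Counting them gives 2 values.

Answer: 2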